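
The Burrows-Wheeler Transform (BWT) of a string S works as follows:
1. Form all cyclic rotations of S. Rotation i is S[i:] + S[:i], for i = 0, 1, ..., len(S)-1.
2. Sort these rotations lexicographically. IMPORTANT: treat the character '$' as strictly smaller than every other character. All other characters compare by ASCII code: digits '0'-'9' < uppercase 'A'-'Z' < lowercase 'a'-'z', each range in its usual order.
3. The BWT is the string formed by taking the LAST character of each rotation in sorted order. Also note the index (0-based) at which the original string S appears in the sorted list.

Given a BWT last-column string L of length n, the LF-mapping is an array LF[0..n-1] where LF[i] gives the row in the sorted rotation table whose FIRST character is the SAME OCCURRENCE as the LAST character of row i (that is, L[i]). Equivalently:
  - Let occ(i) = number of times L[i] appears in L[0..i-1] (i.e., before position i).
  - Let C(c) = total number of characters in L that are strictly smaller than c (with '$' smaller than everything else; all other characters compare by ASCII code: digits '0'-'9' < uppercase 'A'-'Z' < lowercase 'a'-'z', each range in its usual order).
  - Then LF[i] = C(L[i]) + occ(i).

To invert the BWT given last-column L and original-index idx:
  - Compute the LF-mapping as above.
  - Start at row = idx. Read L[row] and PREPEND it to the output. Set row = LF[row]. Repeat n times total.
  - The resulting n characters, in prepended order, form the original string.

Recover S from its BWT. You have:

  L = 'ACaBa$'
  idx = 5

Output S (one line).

Answer: aaBCA$

Derivation:
LF mapping: 1 3 4 2 5 0
Walk LF starting at row 5, prepending L[row]:
  step 1: row=5, L[5]='$', prepend. Next row=LF[5]=0
  step 2: row=0, L[0]='A', prepend. Next row=LF[0]=1
  step 3: row=1, L[1]='C', prepend. Next row=LF[1]=3
  step 4: row=3, L[3]='B', prepend. Next row=LF[3]=2
  step 5: row=2, L[2]='a', prepend. Next row=LF[2]=4
  step 6: row=4, L[4]='a', prepend. Next row=LF[4]=5
Reversed output: aaBCA$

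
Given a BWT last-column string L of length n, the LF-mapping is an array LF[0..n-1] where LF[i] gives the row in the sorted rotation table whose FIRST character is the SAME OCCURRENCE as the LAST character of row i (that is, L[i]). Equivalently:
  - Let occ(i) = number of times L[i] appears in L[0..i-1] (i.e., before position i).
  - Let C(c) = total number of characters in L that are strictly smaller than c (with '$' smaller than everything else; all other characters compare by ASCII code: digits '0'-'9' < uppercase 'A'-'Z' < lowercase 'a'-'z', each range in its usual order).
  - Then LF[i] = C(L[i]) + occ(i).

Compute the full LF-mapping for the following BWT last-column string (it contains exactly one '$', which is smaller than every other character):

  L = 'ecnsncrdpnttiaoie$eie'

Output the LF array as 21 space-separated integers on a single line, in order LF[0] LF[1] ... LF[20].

Char counts: '$':1, 'a':1, 'c':2, 'd':1, 'e':4, 'i':3, 'n':3, 'o':1, 'p':1, 'r':1, 's':1, 't':2
C (first-col start): C('$')=0, C('a')=1, C('c')=2, C('d')=4, C('e')=5, C('i')=9, C('n')=12, C('o')=15, C('p')=16, C('r')=17, C('s')=18, C('t')=19
L[0]='e': occ=0, LF[0]=C('e')+0=5+0=5
L[1]='c': occ=0, LF[1]=C('c')+0=2+0=2
L[2]='n': occ=0, LF[2]=C('n')+0=12+0=12
L[3]='s': occ=0, LF[3]=C('s')+0=18+0=18
L[4]='n': occ=1, LF[4]=C('n')+1=12+1=13
L[5]='c': occ=1, LF[5]=C('c')+1=2+1=3
L[6]='r': occ=0, LF[6]=C('r')+0=17+0=17
L[7]='d': occ=0, LF[7]=C('d')+0=4+0=4
L[8]='p': occ=0, LF[8]=C('p')+0=16+0=16
L[9]='n': occ=2, LF[9]=C('n')+2=12+2=14
L[10]='t': occ=0, LF[10]=C('t')+0=19+0=19
L[11]='t': occ=1, LF[11]=C('t')+1=19+1=20
L[12]='i': occ=0, LF[12]=C('i')+0=9+0=9
L[13]='a': occ=0, LF[13]=C('a')+0=1+0=1
L[14]='o': occ=0, LF[14]=C('o')+0=15+0=15
L[15]='i': occ=1, LF[15]=C('i')+1=9+1=10
L[16]='e': occ=1, LF[16]=C('e')+1=5+1=6
L[17]='$': occ=0, LF[17]=C('$')+0=0+0=0
L[18]='e': occ=2, LF[18]=C('e')+2=5+2=7
L[19]='i': occ=2, LF[19]=C('i')+2=9+2=11
L[20]='e': occ=3, LF[20]=C('e')+3=5+3=8

Answer: 5 2 12 18 13 3 17 4 16 14 19 20 9 1 15 10 6 0 7 11 8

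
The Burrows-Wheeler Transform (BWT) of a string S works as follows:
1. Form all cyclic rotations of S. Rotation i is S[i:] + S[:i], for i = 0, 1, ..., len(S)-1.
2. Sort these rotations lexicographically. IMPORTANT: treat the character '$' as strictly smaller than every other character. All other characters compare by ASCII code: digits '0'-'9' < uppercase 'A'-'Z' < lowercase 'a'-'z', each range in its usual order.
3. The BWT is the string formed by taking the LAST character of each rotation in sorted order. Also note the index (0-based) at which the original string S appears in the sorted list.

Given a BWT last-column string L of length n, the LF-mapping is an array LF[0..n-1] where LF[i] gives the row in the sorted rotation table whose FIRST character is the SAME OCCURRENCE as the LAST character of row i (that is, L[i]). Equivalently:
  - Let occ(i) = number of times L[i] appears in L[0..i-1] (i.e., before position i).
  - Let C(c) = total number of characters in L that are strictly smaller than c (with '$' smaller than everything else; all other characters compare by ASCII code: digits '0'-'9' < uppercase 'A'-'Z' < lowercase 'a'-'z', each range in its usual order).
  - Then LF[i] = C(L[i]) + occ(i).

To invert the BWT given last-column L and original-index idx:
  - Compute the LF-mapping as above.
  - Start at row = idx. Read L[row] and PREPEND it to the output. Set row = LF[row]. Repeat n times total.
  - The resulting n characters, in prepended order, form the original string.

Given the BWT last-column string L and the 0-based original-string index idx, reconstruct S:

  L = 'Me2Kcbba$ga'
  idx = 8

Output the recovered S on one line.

LF mapping: 3 9 1 2 8 6 7 4 0 10 5
Walk LF starting at row 8, prepending L[row]:
  step 1: row=8, L[8]='$', prepend. Next row=LF[8]=0
  step 2: row=0, L[0]='M', prepend. Next row=LF[0]=3
  step 3: row=3, L[3]='K', prepend. Next row=LF[3]=2
  step 4: row=2, L[2]='2', prepend. Next row=LF[2]=1
  step 5: row=1, L[1]='e', prepend. Next row=LF[1]=9
  step 6: row=9, L[9]='g', prepend. Next row=LF[9]=10
  step 7: row=10, L[10]='a', prepend. Next row=LF[10]=5
  step 8: row=5, L[5]='b', prepend. Next row=LF[5]=6
  step 9: row=6, L[6]='b', prepend. Next row=LF[6]=7
  step 10: row=7, L[7]='a', prepend. Next row=LF[7]=4
  step 11: row=4, L[4]='c', prepend. Next row=LF[4]=8
Reversed output: cabbage2KM$

Answer: cabbage2KM$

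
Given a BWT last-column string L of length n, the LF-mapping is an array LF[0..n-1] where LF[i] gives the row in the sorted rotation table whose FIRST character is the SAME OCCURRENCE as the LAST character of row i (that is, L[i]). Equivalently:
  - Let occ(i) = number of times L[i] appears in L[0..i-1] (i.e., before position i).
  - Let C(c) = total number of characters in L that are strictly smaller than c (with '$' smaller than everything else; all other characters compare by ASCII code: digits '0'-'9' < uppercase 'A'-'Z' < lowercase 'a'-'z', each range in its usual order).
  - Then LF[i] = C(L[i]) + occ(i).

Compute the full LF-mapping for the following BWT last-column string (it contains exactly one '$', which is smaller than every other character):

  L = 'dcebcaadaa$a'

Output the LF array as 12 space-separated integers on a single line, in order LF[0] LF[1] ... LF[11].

Char counts: '$':1, 'a':5, 'b':1, 'c':2, 'd':2, 'e':1
C (first-col start): C('$')=0, C('a')=1, C('b')=6, C('c')=7, C('d')=9, C('e')=11
L[0]='d': occ=0, LF[0]=C('d')+0=9+0=9
L[1]='c': occ=0, LF[1]=C('c')+0=7+0=7
L[2]='e': occ=0, LF[2]=C('e')+0=11+0=11
L[3]='b': occ=0, LF[3]=C('b')+0=6+0=6
L[4]='c': occ=1, LF[4]=C('c')+1=7+1=8
L[5]='a': occ=0, LF[5]=C('a')+0=1+0=1
L[6]='a': occ=1, LF[6]=C('a')+1=1+1=2
L[7]='d': occ=1, LF[7]=C('d')+1=9+1=10
L[8]='a': occ=2, LF[8]=C('a')+2=1+2=3
L[9]='a': occ=3, LF[9]=C('a')+3=1+3=4
L[10]='$': occ=0, LF[10]=C('$')+0=0+0=0
L[11]='a': occ=4, LF[11]=C('a')+4=1+4=5

Answer: 9 7 11 6 8 1 2 10 3 4 0 5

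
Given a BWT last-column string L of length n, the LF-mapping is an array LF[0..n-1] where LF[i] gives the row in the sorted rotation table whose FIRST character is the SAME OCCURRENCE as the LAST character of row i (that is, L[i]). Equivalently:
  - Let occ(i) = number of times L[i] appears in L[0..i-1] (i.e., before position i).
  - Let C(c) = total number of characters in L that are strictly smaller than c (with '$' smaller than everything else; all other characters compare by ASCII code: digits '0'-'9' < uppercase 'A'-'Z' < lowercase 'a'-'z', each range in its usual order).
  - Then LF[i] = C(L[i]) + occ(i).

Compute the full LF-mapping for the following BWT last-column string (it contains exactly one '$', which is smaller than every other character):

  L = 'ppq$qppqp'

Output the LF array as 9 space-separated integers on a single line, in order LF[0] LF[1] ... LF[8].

Answer: 1 2 6 0 7 3 4 8 5

Derivation:
Char counts: '$':1, 'p':5, 'q':3
C (first-col start): C('$')=0, C('p')=1, C('q')=6
L[0]='p': occ=0, LF[0]=C('p')+0=1+0=1
L[1]='p': occ=1, LF[1]=C('p')+1=1+1=2
L[2]='q': occ=0, LF[2]=C('q')+0=6+0=6
L[3]='$': occ=0, LF[3]=C('$')+0=0+0=0
L[4]='q': occ=1, LF[4]=C('q')+1=6+1=7
L[5]='p': occ=2, LF[5]=C('p')+2=1+2=3
L[6]='p': occ=3, LF[6]=C('p')+3=1+3=4
L[7]='q': occ=2, LF[7]=C('q')+2=6+2=8
L[8]='p': occ=4, LF[8]=C('p')+4=1+4=5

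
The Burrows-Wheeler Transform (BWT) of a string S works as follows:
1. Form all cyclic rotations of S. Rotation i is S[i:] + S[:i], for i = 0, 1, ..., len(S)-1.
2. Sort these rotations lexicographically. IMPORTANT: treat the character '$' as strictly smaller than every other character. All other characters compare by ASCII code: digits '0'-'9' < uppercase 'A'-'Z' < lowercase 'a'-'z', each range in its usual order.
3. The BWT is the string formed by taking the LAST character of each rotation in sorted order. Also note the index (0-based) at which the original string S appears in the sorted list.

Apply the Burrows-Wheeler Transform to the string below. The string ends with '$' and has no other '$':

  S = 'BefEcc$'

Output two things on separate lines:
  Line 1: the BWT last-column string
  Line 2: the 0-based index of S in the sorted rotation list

Answer: c$fcEBe
1

Derivation:
All 7 rotations (rotation i = S[i:]+S[:i]):
  rot[0] = BefEcc$
  rot[1] = efEcc$B
  rot[2] = fEcc$Be
  rot[3] = Ecc$Bef
  rot[4] = cc$BefE
  rot[5] = c$BefEc
  rot[6] = $BefEcc
Sorted (with $ < everything):
  sorted[0] = $BefEcc  (last char: 'c')
  sorted[1] = BefEcc$  (last char: '$')
  sorted[2] = Ecc$Bef  (last char: 'f')
  sorted[3] = c$BefEc  (last char: 'c')
  sorted[4] = cc$BefE  (last char: 'E')
  sorted[5] = efEcc$B  (last char: 'B')
  sorted[6] = fEcc$Be  (last char: 'e')
Last column: c$fcEBe
Original string S is at sorted index 1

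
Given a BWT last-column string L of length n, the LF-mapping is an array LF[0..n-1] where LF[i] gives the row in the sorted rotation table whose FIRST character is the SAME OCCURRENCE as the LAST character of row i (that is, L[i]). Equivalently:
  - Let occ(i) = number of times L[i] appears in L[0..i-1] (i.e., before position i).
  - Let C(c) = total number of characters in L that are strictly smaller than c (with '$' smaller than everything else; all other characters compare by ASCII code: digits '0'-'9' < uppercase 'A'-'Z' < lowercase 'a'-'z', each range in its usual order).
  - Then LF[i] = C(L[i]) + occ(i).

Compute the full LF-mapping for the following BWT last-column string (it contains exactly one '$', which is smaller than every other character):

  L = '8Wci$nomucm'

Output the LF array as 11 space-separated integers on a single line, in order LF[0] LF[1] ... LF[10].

Char counts: '$':1, '8':1, 'W':1, 'c':2, 'i':1, 'm':2, 'n':1, 'o':1, 'u':1
C (first-col start): C('$')=0, C('8')=1, C('W')=2, C('c')=3, C('i')=5, C('m')=6, C('n')=8, C('o')=9, C('u')=10
L[0]='8': occ=0, LF[0]=C('8')+0=1+0=1
L[1]='W': occ=0, LF[1]=C('W')+0=2+0=2
L[2]='c': occ=0, LF[2]=C('c')+0=3+0=3
L[3]='i': occ=0, LF[3]=C('i')+0=5+0=5
L[4]='$': occ=0, LF[4]=C('$')+0=0+0=0
L[5]='n': occ=0, LF[5]=C('n')+0=8+0=8
L[6]='o': occ=0, LF[6]=C('o')+0=9+0=9
L[7]='m': occ=0, LF[7]=C('m')+0=6+0=6
L[8]='u': occ=0, LF[8]=C('u')+0=10+0=10
L[9]='c': occ=1, LF[9]=C('c')+1=3+1=4
L[10]='m': occ=1, LF[10]=C('m')+1=6+1=7

Answer: 1 2 3 5 0 8 9 6 10 4 7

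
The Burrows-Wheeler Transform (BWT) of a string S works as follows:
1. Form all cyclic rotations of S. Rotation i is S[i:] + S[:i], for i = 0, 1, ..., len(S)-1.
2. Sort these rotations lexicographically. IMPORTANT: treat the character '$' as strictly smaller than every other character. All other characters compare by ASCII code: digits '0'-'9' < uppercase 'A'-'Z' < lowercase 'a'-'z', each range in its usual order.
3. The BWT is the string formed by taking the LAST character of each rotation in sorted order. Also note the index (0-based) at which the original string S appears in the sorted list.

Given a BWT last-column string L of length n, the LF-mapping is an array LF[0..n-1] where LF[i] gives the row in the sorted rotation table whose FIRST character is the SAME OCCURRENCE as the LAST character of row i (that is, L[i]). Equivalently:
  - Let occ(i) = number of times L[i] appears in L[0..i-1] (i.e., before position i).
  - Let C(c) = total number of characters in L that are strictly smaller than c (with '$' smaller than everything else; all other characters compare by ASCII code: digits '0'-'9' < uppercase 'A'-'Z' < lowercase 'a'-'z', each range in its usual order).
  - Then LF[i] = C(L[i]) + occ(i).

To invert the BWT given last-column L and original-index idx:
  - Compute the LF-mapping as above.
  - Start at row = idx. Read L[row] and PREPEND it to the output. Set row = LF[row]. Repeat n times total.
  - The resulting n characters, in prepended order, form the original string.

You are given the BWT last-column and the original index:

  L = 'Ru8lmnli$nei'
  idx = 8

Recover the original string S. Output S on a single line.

LF mapping: 2 11 1 6 8 9 7 4 0 10 3 5
Walk LF starting at row 8, prepending L[row]:
  step 1: row=8, L[8]='$', prepend. Next row=LF[8]=0
  step 2: row=0, L[0]='R', prepend. Next row=LF[0]=2
  step 3: row=2, L[2]='8', prepend. Next row=LF[2]=1
  step 4: row=1, L[1]='u', prepend. Next row=LF[1]=11
  step 5: row=11, L[11]='i', prepend. Next row=LF[11]=5
  step 6: row=5, L[5]='n', prepend. Next row=LF[5]=9
  step 7: row=9, L[9]='n', prepend. Next row=LF[9]=10
  step 8: row=10, L[10]='e', prepend. Next row=LF[10]=3
  step 9: row=3, L[3]='l', prepend. Next row=LF[3]=6
  step 10: row=6, L[6]='l', prepend. Next row=LF[6]=7
  step 11: row=7, L[7]='i', prepend. Next row=LF[7]=4
  step 12: row=4, L[4]='m', prepend. Next row=LF[4]=8
Reversed output: millenniu8R$

Answer: millenniu8R$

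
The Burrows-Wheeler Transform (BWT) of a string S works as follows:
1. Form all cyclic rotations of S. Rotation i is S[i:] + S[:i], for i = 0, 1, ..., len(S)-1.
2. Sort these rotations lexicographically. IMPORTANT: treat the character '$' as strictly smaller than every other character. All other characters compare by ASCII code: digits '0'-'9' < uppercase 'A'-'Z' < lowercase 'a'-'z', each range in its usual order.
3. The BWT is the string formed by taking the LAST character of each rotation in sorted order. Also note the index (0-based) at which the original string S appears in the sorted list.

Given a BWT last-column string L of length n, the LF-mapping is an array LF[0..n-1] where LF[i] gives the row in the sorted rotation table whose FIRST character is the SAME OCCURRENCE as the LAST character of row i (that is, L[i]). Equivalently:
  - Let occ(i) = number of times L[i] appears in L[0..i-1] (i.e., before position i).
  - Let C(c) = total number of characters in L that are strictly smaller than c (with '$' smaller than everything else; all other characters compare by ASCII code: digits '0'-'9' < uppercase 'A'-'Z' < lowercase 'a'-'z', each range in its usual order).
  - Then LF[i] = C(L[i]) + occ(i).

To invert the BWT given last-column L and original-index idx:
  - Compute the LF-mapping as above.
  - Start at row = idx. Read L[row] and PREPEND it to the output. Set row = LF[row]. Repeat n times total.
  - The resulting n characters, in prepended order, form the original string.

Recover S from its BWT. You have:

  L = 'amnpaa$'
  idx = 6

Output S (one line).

Answer: panama$

Derivation:
LF mapping: 1 4 5 6 2 3 0
Walk LF starting at row 6, prepending L[row]:
  step 1: row=6, L[6]='$', prepend. Next row=LF[6]=0
  step 2: row=0, L[0]='a', prepend. Next row=LF[0]=1
  step 3: row=1, L[1]='m', prepend. Next row=LF[1]=4
  step 4: row=4, L[4]='a', prepend. Next row=LF[4]=2
  step 5: row=2, L[2]='n', prepend. Next row=LF[2]=5
  step 6: row=5, L[5]='a', prepend. Next row=LF[5]=3
  step 7: row=3, L[3]='p', prepend. Next row=LF[3]=6
Reversed output: panama$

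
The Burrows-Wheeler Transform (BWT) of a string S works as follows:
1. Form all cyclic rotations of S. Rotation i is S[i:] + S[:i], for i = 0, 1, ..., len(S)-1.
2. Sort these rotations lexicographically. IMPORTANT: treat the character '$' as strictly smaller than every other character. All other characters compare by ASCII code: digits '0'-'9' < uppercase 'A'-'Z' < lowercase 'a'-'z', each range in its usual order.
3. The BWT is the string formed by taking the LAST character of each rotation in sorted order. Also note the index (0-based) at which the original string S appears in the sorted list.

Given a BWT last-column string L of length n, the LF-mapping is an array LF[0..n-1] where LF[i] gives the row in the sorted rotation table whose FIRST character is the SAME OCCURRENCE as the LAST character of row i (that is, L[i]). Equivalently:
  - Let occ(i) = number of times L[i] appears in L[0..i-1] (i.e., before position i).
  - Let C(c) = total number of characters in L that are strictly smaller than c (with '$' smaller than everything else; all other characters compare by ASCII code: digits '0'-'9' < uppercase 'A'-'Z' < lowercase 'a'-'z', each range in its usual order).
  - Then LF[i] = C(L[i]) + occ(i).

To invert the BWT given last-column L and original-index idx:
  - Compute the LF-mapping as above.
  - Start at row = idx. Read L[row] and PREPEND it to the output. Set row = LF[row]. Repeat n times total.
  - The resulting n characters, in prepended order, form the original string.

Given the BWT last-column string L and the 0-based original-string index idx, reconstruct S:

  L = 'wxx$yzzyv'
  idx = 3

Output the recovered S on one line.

Answer: xvzyzyxw$

Derivation:
LF mapping: 2 3 4 0 5 7 8 6 1
Walk LF starting at row 3, prepending L[row]:
  step 1: row=3, L[3]='$', prepend. Next row=LF[3]=0
  step 2: row=0, L[0]='w', prepend. Next row=LF[0]=2
  step 3: row=2, L[2]='x', prepend. Next row=LF[2]=4
  step 4: row=4, L[4]='y', prepend. Next row=LF[4]=5
  step 5: row=5, L[5]='z', prepend. Next row=LF[5]=7
  step 6: row=7, L[7]='y', prepend. Next row=LF[7]=6
  step 7: row=6, L[6]='z', prepend. Next row=LF[6]=8
  step 8: row=8, L[8]='v', prepend. Next row=LF[8]=1
  step 9: row=1, L[1]='x', prepend. Next row=LF[1]=3
Reversed output: xvzyzyxw$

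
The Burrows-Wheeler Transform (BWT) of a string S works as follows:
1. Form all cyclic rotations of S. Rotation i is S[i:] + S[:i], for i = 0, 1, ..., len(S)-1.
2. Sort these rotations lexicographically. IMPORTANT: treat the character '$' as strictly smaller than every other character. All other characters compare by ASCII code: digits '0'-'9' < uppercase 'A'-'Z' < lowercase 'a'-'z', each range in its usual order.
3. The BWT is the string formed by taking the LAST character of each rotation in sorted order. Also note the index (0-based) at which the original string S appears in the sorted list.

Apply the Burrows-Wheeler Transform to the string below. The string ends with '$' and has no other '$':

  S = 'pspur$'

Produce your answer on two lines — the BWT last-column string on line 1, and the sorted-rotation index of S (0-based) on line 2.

Answer: r$supp
1

Derivation:
All 6 rotations (rotation i = S[i:]+S[:i]):
  rot[0] = pspur$
  rot[1] = spur$p
  rot[2] = pur$ps
  rot[3] = ur$psp
  rot[4] = r$pspu
  rot[5] = $pspur
Sorted (with $ < everything):
  sorted[0] = $pspur  (last char: 'r')
  sorted[1] = pspur$  (last char: '$')
  sorted[2] = pur$ps  (last char: 's')
  sorted[3] = r$pspu  (last char: 'u')
  sorted[4] = spur$p  (last char: 'p')
  sorted[5] = ur$psp  (last char: 'p')
Last column: r$supp
Original string S is at sorted index 1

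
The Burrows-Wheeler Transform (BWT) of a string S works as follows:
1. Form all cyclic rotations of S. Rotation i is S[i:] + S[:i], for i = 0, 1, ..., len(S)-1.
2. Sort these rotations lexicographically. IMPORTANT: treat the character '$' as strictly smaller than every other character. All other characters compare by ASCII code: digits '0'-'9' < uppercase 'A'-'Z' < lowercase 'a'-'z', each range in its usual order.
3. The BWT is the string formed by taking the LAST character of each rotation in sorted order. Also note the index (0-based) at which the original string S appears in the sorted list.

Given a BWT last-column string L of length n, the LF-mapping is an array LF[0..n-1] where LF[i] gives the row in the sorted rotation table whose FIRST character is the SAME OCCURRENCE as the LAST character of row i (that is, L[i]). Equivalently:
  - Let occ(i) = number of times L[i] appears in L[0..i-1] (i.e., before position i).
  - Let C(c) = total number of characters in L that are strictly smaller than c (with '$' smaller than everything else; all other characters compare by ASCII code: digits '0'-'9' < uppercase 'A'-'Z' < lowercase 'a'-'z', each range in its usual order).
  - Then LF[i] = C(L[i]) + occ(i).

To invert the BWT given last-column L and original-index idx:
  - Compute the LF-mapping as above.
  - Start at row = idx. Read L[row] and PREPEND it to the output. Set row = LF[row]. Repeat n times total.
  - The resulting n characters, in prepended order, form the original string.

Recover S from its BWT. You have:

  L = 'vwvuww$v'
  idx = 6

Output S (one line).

LF mapping: 2 5 3 1 6 7 0 4
Walk LF starting at row 6, prepending L[row]:
  step 1: row=6, L[6]='$', prepend. Next row=LF[6]=0
  step 2: row=0, L[0]='v', prepend. Next row=LF[0]=2
  step 3: row=2, L[2]='v', prepend. Next row=LF[2]=3
  step 4: row=3, L[3]='u', prepend. Next row=LF[3]=1
  step 5: row=1, L[1]='w', prepend. Next row=LF[1]=5
  step 6: row=5, L[5]='w', prepend. Next row=LF[5]=7
  step 7: row=7, L[7]='v', prepend. Next row=LF[7]=4
  step 8: row=4, L[4]='w', prepend. Next row=LF[4]=6
Reversed output: wvwwuvv$

Answer: wvwwuvv$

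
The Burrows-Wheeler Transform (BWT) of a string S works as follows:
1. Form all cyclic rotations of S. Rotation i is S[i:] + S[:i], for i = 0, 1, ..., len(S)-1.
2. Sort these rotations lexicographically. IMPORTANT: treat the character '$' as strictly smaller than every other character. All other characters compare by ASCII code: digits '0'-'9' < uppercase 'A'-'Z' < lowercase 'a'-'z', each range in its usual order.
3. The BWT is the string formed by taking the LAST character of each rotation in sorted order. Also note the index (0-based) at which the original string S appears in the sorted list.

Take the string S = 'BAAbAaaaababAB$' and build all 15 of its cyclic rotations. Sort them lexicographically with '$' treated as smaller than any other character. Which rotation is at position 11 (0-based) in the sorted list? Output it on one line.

Answer: ababAB$BAAbAaaa

Derivation:
All 15 rotations (rotation i = S[i:]+S[:i]):
  rot[0] = BAAbAaaaababAB$
  rot[1] = AAbAaaaababAB$B
  rot[2] = AbAaaaababAB$BA
  rot[3] = bAaaaababAB$BAA
  rot[4] = AaaaababAB$BAAb
  rot[5] = aaaababAB$BAAbA
  rot[6] = aaababAB$BAAbAa
  rot[7] = aababAB$BAAbAaa
  rot[8] = ababAB$BAAbAaaa
  rot[9] = babAB$BAAbAaaaa
  rot[10] = abAB$BAAbAaaaab
  rot[11] = bAB$BAAbAaaaaba
  rot[12] = AB$BAAbAaaaabab
  rot[13] = B$BAAbAaaaababA
  rot[14] = $BAAbAaaaababAB
Sorted (with $ < everything):
  sorted[0] = $BAAbAaaaababAB
  sorted[1] = AAbAaaaababAB$B
  sorted[2] = AB$BAAbAaaaabab
  sorted[3] = AaaaababAB$BAAb
  sorted[4] = AbAaaaababAB$BA
  sorted[5] = B$BAAbAaaaababA
  sorted[6] = BAAbAaaaababAB$
  sorted[7] = aaaababAB$BAAbA
  sorted[8] = aaababAB$BAAbAa
  sorted[9] = aababAB$BAAbAaa
  sorted[10] = abAB$BAAbAaaaab
  sorted[11] = ababAB$BAAbAaaa
  sorted[12] = bAB$BAAbAaaaaba
  sorted[13] = bAaaaababAB$BAA
  sorted[14] = babAB$BAAbAaaaa
sorted[11] = ababAB$BAAbAaaa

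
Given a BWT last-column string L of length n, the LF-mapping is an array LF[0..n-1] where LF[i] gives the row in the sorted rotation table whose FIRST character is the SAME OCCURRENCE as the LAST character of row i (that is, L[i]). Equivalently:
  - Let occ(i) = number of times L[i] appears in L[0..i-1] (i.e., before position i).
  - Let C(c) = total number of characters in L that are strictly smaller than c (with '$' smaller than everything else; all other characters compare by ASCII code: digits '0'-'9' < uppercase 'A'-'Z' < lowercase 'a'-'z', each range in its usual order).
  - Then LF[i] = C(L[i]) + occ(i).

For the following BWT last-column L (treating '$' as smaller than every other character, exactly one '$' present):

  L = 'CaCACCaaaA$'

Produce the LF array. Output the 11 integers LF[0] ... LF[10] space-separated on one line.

Char counts: '$':1, 'A':2, 'C':4, 'a':4
C (first-col start): C('$')=0, C('A')=1, C('C')=3, C('a')=7
L[0]='C': occ=0, LF[0]=C('C')+0=3+0=3
L[1]='a': occ=0, LF[1]=C('a')+0=7+0=7
L[2]='C': occ=1, LF[2]=C('C')+1=3+1=4
L[3]='A': occ=0, LF[3]=C('A')+0=1+0=1
L[4]='C': occ=2, LF[4]=C('C')+2=3+2=5
L[5]='C': occ=3, LF[5]=C('C')+3=3+3=6
L[6]='a': occ=1, LF[6]=C('a')+1=7+1=8
L[7]='a': occ=2, LF[7]=C('a')+2=7+2=9
L[8]='a': occ=3, LF[8]=C('a')+3=7+3=10
L[9]='A': occ=1, LF[9]=C('A')+1=1+1=2
L[10]='$': occ=0, LF[10]=C('$')+0=0+0=0

Answer: 3 7 4 1 5 6 8 9 10 2 0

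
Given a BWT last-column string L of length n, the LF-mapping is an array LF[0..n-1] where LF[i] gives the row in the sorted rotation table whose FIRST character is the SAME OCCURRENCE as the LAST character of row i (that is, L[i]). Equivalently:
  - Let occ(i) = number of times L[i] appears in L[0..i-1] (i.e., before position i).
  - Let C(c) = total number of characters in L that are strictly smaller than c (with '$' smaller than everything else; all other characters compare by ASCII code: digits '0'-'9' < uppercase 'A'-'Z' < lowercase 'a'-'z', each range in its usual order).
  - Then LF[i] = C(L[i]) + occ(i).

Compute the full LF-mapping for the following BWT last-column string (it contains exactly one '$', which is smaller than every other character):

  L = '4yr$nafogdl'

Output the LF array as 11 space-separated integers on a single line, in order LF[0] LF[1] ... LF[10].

Answer: 1 10 9 0 7 2 4 8 5 3 6

Derivation:
Char counts: '$':1, '4':1, 'a':1, 'd':1, 'f':1, 'g':1, 'l':1, 'n':1, 'o':1, 'r':1, 'y':1
C (first-col start): C('$')=0, C('4')=1, C('a')=2, C('d')=3, C('f')=4, C('g')=5, C('l')=6, C('n')=7, C('o')=8, C('r')=9, C('y')=10
L[0]='4': occ=0, LF[0]=C('4')+0=1+0=1
L[1]='y': occ=0, LF[1]=C('y')+0=10+0=10
L[2]='r': occ=0, LF[2]=C('r')+0=9+0=9
L[3]='$': occ=0, LF[3]=C('$')+0=0+0=0
L[4]='n': occ=0, LF[4]=C('n')+0=7+0=7
L[5]='a': occ=0, LF[5]=C('a')+0=2+0=2
L[6]='f': occ=0, LF[6]=C('f')+0=4+0=4
L[7]='o': occ=0, LF[7]=C('o')+0=8+0=8
L[8]='g': occ=0, LF[8]=C('g')+0=5+0=5
L[9]='d': occ=0, LF[9]=C('d')+0=3+0=3
L[10]='l': occ=0, LF[10]=C('l')+0=6+0=6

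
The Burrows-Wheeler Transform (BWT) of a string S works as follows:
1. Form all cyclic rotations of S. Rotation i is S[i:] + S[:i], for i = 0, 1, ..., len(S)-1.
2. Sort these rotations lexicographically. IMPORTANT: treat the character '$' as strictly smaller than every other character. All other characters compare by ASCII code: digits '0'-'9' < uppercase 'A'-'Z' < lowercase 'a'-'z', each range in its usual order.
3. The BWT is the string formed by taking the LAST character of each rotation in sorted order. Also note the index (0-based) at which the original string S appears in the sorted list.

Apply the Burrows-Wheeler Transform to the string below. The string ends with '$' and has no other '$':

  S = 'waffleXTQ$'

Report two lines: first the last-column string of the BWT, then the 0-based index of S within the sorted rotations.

All 10 rotations (rotation i = S[i:]+S[:i]):
  rot[0] = waffleXTQ$
  rot[1] = affleXTQ$w
  rot[2] = ffleXTQ$wa
  rot[3] = fleXTQ$waf
  rot[4] = leXTQ$waff
  rot[5] = eXTQ$waffl
  rot[6] = XTQ$waffle
  rot[7] = TQ$waffleX
  rot[8] = Q$waffleXT
  rot[9] = $waffleXTQ
Sorted (with $ < everything):
  sorted[0] = $waffleXTQ  (last char: 'Q')
  sorted[1] = Q$waffleXT  (last char: 'T')
  sorted[2] = TQ$waffleX  (last char: 'X')
  sorted[3] = XTQ$waffle  (last char: 'e')
  sorted[4] = affleXTQ$w  (last char: 'w')
  sorted[5] = eXTQ$waffl  (last char: 'l')
  sorted[6] = ffleXTQ$wa  (last char: 'a')
  sorted[7] = fleXTQ$waf  (last char: 'f')
  sorted[8] = leXTQ$waff  (last char: 'f')
  sorted[9] = waffleXTQ$  (last char: '$')
Last column: QTXewlaff$
Original string S is at sorted index 9

Answer: QTXewlaff$
9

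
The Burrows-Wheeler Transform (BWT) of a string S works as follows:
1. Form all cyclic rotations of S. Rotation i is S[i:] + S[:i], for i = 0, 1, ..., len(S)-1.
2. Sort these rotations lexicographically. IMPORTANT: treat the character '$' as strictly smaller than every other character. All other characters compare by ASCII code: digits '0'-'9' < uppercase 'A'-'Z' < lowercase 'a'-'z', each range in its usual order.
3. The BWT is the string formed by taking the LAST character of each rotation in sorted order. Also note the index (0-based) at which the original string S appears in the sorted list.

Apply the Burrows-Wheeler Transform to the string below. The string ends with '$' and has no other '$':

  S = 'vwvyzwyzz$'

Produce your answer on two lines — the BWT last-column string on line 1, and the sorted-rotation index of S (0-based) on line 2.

All 10 rotations (rotation i = S[i:]+S[:i]):
  rot[0] = vwvyzwyzz$
  rot[1] = wvyzwyzz$v
  rot[2] = vyzwyzz$vw
  rot[3] = yzwyzz$vwv
  rot[4] = zwyzz$vwvy
  rot[5] = wyzz$vwvyz
  rot[6] = yzz$vwvyzw
  rot[7] = zz$vwvyzwy
  rot[8] = z$vwvyzwyz
  rot[9] = $vwvyzwyzz
Sorted (with $ < everything):
  sorted[0] = $vwvyzwyzz  (last char: 'z')
  sorted[1] = vwvyzwyzz$  (last char: '$')
  sorted[2] = vyzwyzz$vw  (last char: 'w')
  sorted[3] = wvyzwyzz$v  (last char: 'v')
  sorted[4] = wyzz$vwvyz  (last char: 'z')
  sorted[5] = yzwyzz$vwv  (last char: 'v')
  sorted[6] = yzz$vwvyzw  (last char: 'w')
  sorted[7] = z$vwvyzwyz  (last char: 'z')
  sorted[8] = zwyzz$vwvy  (last char: 'y')
  sorted[9] = zz$vwvyzwy  (last char: 'y')
Last column: z$wvzvwzyy
Original string S is at sorted index 1

Answer: z$wvzvwzyy
1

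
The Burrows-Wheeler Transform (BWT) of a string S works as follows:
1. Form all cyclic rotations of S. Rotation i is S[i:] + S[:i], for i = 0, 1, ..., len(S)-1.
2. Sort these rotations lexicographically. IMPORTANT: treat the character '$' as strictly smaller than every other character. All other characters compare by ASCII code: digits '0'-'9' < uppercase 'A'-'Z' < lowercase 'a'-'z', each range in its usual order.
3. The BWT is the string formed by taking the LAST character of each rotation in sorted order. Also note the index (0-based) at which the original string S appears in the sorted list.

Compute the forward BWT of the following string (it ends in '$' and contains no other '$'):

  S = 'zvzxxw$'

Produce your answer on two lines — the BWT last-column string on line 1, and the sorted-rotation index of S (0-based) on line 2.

Answer: wzxxz$v
5

Derivation:
All 7 rotations (rotation i = S[i:]+S[:i]):
  rot[0] = zvzxxw$
  rot[1] = vzxxw$z
  rot[2] = zxxw$zv
  rot[3] = xxw$zvz
  rot[4] = xw$zvzx
  rot[5] = w$zvzxx
  rot[6] = $zvzxxw
Sorted (with $ < everything):
  sorted[0] = $zvzxxw  (last char: 'w')
  sorted[1] = vzxxw$z  (last char: 'z')
  sorted[2] = w$zvzxx  (last char: 'x')
  sorted[3] = xw$zvzx  (last char: 'x')
  sorted[4] = xxw$zvz  (last char: 'z')
  sorted[5] = zvzxxw$  (last char: '$')
  sorted[6] = zxxw$zv  (last char: 'v')
Last column: wzxxz$v
Original string S is at sorted index 5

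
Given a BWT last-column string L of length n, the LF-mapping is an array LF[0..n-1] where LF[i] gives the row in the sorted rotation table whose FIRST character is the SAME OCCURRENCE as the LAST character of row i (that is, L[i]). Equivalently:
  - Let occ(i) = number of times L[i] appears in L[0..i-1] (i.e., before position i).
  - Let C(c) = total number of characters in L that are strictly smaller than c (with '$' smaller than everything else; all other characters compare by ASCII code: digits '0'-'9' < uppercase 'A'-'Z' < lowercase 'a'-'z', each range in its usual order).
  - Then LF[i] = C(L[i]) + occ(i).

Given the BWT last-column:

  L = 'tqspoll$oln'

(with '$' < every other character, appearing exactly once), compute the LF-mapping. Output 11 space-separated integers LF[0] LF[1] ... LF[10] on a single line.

Char counts: '$':1, 'l':3, 'n':1, 'o':2, 'p':1, 'q':1, 's':1, 't':1
C (first-col start): C('$')=0, C('l')=1, C('n')=4, C('o')=5, C('p')=7, C('q')=8, C('s')=9, C('t')=10
L[0]='t': occ=0, LF[0]=C('t')+0=10+0=10
L[1]='q': occ=0, LF[1]=C('q')+0=8+0=8
L[2]='s': occ=0, LF[2]=C('s')+0=9+0=9
L[3]='p': occ=0, LF[3]=C('p')+0=7+0=7
L[4]='o': occ=0, LF[4]=C('o')+0=5+0=5
L[5]='l': occ=0, LF[5]=C('l')+0=1+0=1
L[6]='l': occ=1, LF[6]=C('l')+1=1+1=2
L[7]='$': occ=0, LF[7]=C('$')+0=0+0=0
L[8]='o': occ=1, LF[8]=C('o')+1=5+1=6
L[9]='l': occ=2, LF[9]=C('l')+2=1+2=3
L[10]='n': occ=0, LF[10]=C('n')+0=4+0=4

Answer: 10 8 9 7 5 1 2 0 6 3 4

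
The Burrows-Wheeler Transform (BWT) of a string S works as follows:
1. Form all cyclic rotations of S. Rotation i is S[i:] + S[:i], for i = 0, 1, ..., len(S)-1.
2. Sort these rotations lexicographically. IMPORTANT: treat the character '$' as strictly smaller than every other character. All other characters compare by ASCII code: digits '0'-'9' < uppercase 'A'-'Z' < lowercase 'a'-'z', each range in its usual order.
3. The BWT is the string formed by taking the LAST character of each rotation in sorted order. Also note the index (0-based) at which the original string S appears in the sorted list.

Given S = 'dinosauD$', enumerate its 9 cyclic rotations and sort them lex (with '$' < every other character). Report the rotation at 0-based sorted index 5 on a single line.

Answer: nosauD$di

Derivation:
All 9 rotations (rotation i = S[i:]+S[:i]):
  rot[0] = dinosauD$
  rot[1] = inosauD$d
  rot[2] = nosauD$di
  rot[3] = osauD$din
  rot[4] = sauD$dino
  rot[5] = auD$dinos
  rot[6] = uD$dinosa
  rot[7] = D$dinosau
  rot[8] = $dinosauD
Sorted (with $ < everything):
  sorted[0] = $dinosauD
  sorted[1] = D$dinosau
  sorted[2] = auD$dinos
  sorted[3] = dinosauD$
  sorted[4] = inosauD$d
  sorted[5] = nosauD$di
  sorted[6] = osauD$din
  sorted[7] = sauD$dino
  sorted[8] = uD$dinosa
sorted[5] = nosauD$di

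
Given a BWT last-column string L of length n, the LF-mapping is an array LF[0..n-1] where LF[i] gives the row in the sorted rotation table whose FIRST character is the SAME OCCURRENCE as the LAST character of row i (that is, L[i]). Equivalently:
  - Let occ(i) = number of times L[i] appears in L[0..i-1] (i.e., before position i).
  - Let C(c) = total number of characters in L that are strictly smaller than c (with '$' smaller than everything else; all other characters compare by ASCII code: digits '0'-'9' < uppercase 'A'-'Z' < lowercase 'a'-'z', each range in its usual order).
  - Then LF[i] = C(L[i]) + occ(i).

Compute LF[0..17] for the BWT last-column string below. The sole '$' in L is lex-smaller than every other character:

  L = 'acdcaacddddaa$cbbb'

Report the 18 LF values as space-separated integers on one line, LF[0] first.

Char counts: '$':1, 'a':5, 'b':3, 'c':4, 'd':5
C (first-col start): C('$')=0, C('a')=1, C('b')=6, C('c')=9, C('d')=13
L[0]='a': occ=0, LF[0]=C('a')+0=1+0=1
L[1]='c': occ=0, LF[1]=C('c')+0=9+0=9
L[2]='d': occ=0, LF[2]=C('d')+0=13+0=13
L[3]='c': occ=1, LF[3]=C('c')+1=9+1=10
L[4]='a': occ=1, LF[4]=C('a')+1=1+1=2
L[5]='a': occ=2, LF[5]=C('a')+2=1+2=3
L[6]='c': occ=2, LF[6]=C('c')+2=9+2=11
L[7]='d': occ=1, LF[7]=C('d')+1=13+1=14
L[8]='d': occ=2, LF[8]=C('d')+2=13+2=15
L[9]='d': occ=3, LF[9]=C('d')+3=13+3=16
L[10]='d': occ=4, LF[10]=C('d')+4=13+4=17
L[11]='a': occ=3, LF[11]=C('a')+3=1+3=4
L[12]='a': occ=4, LF[12]=C('a')+4=1+4=5
L[13]='$': occ=0, LF[13]=C('$')+0=0+0=0
L[14]='c': occ=3, LF[14]=C('c')+3=9+3=12
L[15]='b': occ=0, LF[15]=C('b')+0=6+0=6
L[16]='b': occ=1, LF[16]=C('b')+1=6+1=7
L[17]='b': occ=2, LF[17]=C('b')+2=6+2=8

Answer: 1 9 13 10 2 3 11 14 15 16 17 4 5 0 12 6 7 8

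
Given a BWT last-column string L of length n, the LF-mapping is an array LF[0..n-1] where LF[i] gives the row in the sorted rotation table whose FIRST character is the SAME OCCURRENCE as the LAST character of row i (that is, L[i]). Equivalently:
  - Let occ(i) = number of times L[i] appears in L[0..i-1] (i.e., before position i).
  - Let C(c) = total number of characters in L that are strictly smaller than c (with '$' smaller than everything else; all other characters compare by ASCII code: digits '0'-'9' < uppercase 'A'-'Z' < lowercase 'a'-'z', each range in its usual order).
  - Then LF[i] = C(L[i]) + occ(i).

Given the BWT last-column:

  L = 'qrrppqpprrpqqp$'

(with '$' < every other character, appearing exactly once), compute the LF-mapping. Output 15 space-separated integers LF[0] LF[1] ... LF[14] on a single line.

Char counts: '$':1, 'p':6, 'q':4, 'r':4
C (first-col start): C('$')=0, C('p')=1, C('q')=7, C('r')=11
L[0]='q': occ=0, LF[0]=C('q')+0=7+0=7
L[1]='r': occ=0, LF[1]=C('r')+0=11+0=11
L[2]='r': occ=1, LF[2]=C('r')+1=11+1=12
L[3]='p': occ=0, LF[3]=C('p')+0=1+0=1
L[4]='p': occ=1, LF[4]=C('p')+1=1+1=2
L[5]='q': occ=1, LF[5]=C('q')+1=7+1=8
L[6]='p': occ=2, LF[6]=C('p')+2=1+2=3
L[7]='p': occ=3, LF[7]=C('p')+3=1+3=4
L[8]='r': occ=2, LF[8]=C('r')+2=11+2=13
L[9]='r': occ=3, LF[9]=C('r')+3=11+3=14
L[10]='p': occ=4, LF[10]=C('p')+4=1+4=5
L[11]='q': occ=2, LF[11]=C('q')+2=7+2=9
L[12]='q': occ=3, LF[12]=C('q')+3=7+3=10
L[13]='p': occ=5, LF[13]=C('p')+5=1+5=6
L[14]='$': occ=0, LF[14]=C('$')+0=0+0=0

Answer: 7 11 12 1 2 8 3 4 13 14 5 9 10 6 0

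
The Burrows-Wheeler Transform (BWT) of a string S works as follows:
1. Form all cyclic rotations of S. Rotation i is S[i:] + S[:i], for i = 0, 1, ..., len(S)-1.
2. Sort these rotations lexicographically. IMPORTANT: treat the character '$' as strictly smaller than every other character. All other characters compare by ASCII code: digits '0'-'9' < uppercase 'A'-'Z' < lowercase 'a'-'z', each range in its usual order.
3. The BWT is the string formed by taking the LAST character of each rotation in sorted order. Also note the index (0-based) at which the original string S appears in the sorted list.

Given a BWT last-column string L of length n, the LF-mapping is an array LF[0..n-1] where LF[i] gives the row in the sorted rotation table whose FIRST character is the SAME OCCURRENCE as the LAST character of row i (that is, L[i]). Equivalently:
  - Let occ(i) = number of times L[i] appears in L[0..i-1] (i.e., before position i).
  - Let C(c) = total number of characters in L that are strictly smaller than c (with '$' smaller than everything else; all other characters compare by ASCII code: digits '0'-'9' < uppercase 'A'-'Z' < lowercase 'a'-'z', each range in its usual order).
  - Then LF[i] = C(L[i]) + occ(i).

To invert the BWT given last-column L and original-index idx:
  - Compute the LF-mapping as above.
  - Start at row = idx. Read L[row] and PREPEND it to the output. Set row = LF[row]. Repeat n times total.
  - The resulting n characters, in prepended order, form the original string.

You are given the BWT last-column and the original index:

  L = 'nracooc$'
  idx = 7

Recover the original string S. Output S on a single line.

LF mapping: 4 7 1 2 5 6 3 0
Walk LF starting at row 7, prepending L[row]:
  step 1: row=7, L[7]='$', prepend. Next row=LF[7]=0
  step 2: row=0, L[0]='n', prepend. Next row=LF[0]=4
  step 3: row=4, L[4]='o', prepend. Next row=LF[4]=5
  step 4: row=5, L[5]='o', prepend. Next row=LF[5]=6
  step 5: row=6, L[6]='c', prepend. Next row=LF[6]=3
  step 6: row=3, L[3]='c', prepend. Next row=LF[3]=2
  step 7: row=2, L[2]='a', prepend. Next row=LF[2]=1
  step 8: row=1, L[1]='r', prepend. Next row=LF[1]=7
Reversed output: raccoon$

Answer: raccoon$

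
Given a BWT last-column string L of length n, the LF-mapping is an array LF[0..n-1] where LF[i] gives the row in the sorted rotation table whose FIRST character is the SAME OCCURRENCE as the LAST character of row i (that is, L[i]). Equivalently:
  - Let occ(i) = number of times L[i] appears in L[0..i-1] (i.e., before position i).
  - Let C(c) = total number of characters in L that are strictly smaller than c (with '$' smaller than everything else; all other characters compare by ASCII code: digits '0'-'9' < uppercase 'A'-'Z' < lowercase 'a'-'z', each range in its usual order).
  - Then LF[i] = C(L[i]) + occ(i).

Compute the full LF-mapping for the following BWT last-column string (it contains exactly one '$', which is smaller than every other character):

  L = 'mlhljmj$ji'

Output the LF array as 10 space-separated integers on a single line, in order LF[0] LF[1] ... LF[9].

Answer: 8 6 1 7 3 9 4 0 5 2

Derivation:
Char counts: '$':1, 'h':1, 'i':1, 'j':3, 'l':2, 'm':2
C (first-col start): C('$')=0, C('h')=1, C('i')=2, C('j')=3, C('l')=6, C('m')=8
L[0]='m': occ=0, LF[0]=C('m')+0=8+0=8
L[1]='l': occ=0, LF[1]=C('l')+0=6+0=6
L[2]='h': occ=0, LF[2]=C('h')+0=1+0=1
L[3]='l': occ=1, LF[3]=C('l')+1=6+1=7
L[4]='j': occ=0, LF[4]=C('j')+0=3+0=3
L[5]='m': occ=1, LF[5]=C('m')+1=8+1=9
L[6]='j': occ=1, LF[6]=C('j')+1=3+1=4
L[7]='$': occ=0, LF[7]=C('$')+0=0+0=0
L[8]='j': occ=2, LF[8]=C('j')+2=3+2=5
L[9]='i': occ=0, LF[9]=C('i')+0=2+0=2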